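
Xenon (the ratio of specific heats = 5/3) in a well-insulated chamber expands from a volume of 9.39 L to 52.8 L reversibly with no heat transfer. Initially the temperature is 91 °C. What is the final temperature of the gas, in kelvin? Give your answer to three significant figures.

T₂ ≈ 115 K

Adiabatic: T₁V₁^(γ−1) = T₂V₂^(γ−1) ⇒ T₂ = T₁ (V₁/V₂)^(γ−1).
T₁ = 91 °C = 364.1 K.
T₂ = 364.1 × (9.39/52.8)^(2/3) = 115.2 K.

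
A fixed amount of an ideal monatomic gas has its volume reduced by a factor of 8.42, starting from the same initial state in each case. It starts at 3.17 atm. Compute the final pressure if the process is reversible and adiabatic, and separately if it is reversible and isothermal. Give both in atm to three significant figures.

For a monatomic ideal gas γ = 5/3.
Isothermal: P₂ = P₁(V₁/V₂) = 3.17×8.42 = 26.69 atm.
Adiabatic: P₂ = P₁(V₁/V₂)^γ = 3.17×8.42^(5/3) = 110.5 atm.

adiabatic: 110 atm; isothermal: 26.7 atm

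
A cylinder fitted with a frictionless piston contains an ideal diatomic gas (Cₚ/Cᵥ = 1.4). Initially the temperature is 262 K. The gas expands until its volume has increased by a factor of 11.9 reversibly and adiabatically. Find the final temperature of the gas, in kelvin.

Adiabatic: T₁V₁^(γ−1) = T₂V₂^(γ−1) ⇒ T₂ = T₁ (V₁/V₂)^(γ−1).
T₂ = 262 × (1/11.9)^(0.4) = 97.29 K.

T₂ ≈ 97.3 K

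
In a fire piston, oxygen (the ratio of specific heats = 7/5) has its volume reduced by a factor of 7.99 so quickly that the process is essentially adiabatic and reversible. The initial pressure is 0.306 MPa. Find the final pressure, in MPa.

Adiabatic: P₁V₁^γ = P₂V₂^γ ⇒ P₂ = P₁ (V₁/V₂)^γ.
P₂ = 0.306 × 7.99^(7/5) = 5.614 MPa.

P₂ ≈ 5.61 MPa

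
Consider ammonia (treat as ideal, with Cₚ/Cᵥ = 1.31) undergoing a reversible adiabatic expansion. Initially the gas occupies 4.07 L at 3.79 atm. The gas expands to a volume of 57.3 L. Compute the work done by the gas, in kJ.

W ≈ 2.82 kJ

P₂ = P₁(V₁/V₂)^γ = 3.79×(4.07/57.3)^(1.31) = 0.1186 atm.
For a reversible adiabat, W_by_gas = (P₁V₁ − P₂V₂)/(γ−1).
W_by = (384000×0.00407 − 12020×0.0573) / (0.31) = 2821 J.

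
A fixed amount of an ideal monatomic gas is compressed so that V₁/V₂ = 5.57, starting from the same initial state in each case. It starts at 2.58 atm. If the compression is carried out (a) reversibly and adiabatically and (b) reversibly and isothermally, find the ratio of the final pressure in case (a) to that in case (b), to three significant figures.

P_adiabatic / P_isothermal ≈ 3.14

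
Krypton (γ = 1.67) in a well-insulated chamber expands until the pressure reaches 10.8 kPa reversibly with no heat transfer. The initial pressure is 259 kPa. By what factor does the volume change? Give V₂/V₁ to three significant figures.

From PV^γ = const, V₂/V₁ = (P₁/P₂)^(1/γ).
V₂/V₁ = (259/10.8)^(0.599) = 6.703.

V₂/V₁ ≈ 6.70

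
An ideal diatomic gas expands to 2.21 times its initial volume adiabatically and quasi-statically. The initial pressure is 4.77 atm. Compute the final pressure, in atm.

P₂ ≈ 1.57 atm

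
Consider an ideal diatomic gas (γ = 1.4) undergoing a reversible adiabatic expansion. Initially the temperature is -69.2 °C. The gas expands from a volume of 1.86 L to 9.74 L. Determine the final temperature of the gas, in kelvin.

Adiabatic: T₁V₁^(γ−1) = T₂V₂^(γ−1) ⇒ T₂ = T₁ (V₁/V₂)^(γ−1).
T₁ = -69.2 °C = 203.9 K.
T₂ = 203.9 × (1.86/9.74)^(0.4) = 105.2 K.

T₂ ≈ 105 K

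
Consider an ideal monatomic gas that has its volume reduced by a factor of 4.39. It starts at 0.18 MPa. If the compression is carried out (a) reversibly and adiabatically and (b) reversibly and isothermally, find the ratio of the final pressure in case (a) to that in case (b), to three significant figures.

For a monatomic ideal gas γ = 5/3.
Isothermal: P_b = P₁(V₁/V₂) = 0.18×4.39.
Adiabatic: P_a = P₁(V₁/V₂)^γ = 0.18×4.39^(5/3).
P_a/P_b = (V₁/V₂)^(γ−1) = 4.39^(2/3) = 2.681.

P_adiabatic / P_isothermal ≈ 2.68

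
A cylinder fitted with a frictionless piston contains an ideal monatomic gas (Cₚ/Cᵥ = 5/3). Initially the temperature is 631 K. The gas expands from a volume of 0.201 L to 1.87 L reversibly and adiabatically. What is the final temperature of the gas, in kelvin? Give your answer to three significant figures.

T₂ ≈ 143 K

Adiabatic: T₁V₁^(γ−1) = T₂V₂^(γ−1) ⇒ T₂ = T₁ (V₁/V₂)^(γ−1).
T₂ = 631 × (0.201/1.87)^(2/3) = 142.6 K.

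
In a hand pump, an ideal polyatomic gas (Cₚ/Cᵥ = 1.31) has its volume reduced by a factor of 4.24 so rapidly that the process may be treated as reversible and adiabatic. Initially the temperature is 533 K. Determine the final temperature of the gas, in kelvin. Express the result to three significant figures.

T₂ ≈ 834 K

Adiabatic: T₁V₁^(γ−1) = T₂V₂^(γ−1) ⇒ T₂ = T₁ (V₁/V₂)^(γ−1).
T₂ = 533 × 4.24^(0.31) = 834.1 K.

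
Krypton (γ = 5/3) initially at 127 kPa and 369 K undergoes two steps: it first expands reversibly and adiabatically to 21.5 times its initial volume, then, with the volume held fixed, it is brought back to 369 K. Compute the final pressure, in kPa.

P₃ ≈ 5.91 kPa

Adiabatic step (PV^γ = const): P₂ = 127×(1/21.5)^(5/3) = 0.764 kPa; T₂ = 369×(1/21.5)^(2/3) = 47.72 K.
Isochoric: P₃ = P₂(T₃/T₂) = 0.764 × (369/47.72) = 5.907 kPa.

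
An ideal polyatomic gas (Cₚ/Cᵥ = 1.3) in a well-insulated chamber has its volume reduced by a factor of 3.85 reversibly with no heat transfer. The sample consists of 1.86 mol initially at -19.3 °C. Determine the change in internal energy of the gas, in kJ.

For a reversible adiabat TV^(γ−1) is constant, so T₂ = T₁ (V₁/V₂)^(γ−1).
T₁ = -19.3 °C = 253.8 K.
T₂ = 253.8 × 3.85^(0.3) = 380.4 K.
Q = 0, so ΔU = W_on_gas = nCᵥΔT with Cᵥ = R/(γ−1) = 27.71 J/(mol·K).
ΔU = 1.86 × 27.71 × (380.4 − 253.8) = 6522 J.

ΔU ≈ 6.52 kJ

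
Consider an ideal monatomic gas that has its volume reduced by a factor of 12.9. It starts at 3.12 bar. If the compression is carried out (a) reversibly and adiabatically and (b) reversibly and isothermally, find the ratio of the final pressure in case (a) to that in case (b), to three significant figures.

For a monatomic ideal gas γ = 5/3.
Isothermal: P_b = P₁(V₁/V₂) = 3.12×12.9.
Adiabatic: P_a = P₁(V₁/V₂)^γ = 3.12×12.9^(5/3).
P_a/P_b = (V₁/V₂)^(γ−1) = 12.9^(2/3) = 5.5.

P_adiabatic / P_isothermal ≈ 5.50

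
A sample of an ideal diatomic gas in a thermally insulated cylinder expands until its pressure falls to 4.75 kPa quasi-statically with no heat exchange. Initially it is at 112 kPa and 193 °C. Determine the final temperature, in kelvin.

T₂ ≈ 189 K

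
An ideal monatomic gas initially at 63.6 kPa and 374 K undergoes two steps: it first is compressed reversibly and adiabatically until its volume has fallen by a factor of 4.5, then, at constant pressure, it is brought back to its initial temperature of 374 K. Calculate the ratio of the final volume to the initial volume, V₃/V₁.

V₃/V₁ ≈ 0.0815

For a monatomic ideal gas γ = 5/3.
Adiabatic step: V₂/V₁ = 0.2222; T₂ = T₁·4.5^(2/3) = 1019 K.
Isobaric step: V₃/V₂ = T₃/T₂ = 374/1019.
V₃/V₁ = (V₂/V₁)(V₃/V₂) = 0.2222 × (374/1019) = 0.08153.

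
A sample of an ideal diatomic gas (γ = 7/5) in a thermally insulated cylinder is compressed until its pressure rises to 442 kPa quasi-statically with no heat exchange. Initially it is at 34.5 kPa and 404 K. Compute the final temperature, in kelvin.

Along an adiabat T P^((1−γ)/γ) is constant, so T₂ = T₁ (P₂/P₁)^((γ−1)/γ).
T₂ = 404 × (442/34.5)^(2/7) = 837.2 K.

T₂ ≈ 837 K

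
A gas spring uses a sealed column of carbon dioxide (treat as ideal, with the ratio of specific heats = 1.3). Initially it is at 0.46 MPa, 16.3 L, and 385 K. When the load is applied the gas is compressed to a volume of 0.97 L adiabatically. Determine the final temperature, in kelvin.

T₂ ≈ 898 K

Adiabatic: T₁V₁^(γ−1) = T₂V₂^(γ−1) ⇒ T₂ = T₁ (V₁/V₂)^(γ−1).
T₂ = 385 × (16.3/0.97)^(0.3) = 897.6 K.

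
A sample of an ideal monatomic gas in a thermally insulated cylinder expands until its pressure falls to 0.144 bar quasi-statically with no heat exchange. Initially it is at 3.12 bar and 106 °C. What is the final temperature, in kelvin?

T₂ ≈ 111 K

Adiabatic: T₂/T₁ = (P₂/P₁)^((γ−1)/γ).
For a monatomic ideal gas γ = 5/3, so (γ−1)/γ = 2/5.
T₁ = 106 °C = 379.1 K.
T₂ = 379.1 × (0.144/3.12)^(2/5) = 110.8 K.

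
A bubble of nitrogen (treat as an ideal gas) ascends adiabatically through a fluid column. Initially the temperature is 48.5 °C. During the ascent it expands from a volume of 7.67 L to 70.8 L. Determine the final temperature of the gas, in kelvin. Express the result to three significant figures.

T₂ ≈ 132 K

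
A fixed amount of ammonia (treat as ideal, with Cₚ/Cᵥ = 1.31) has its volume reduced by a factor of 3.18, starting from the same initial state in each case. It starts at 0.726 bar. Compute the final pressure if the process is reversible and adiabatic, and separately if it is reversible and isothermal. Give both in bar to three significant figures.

Isothermal: P₂ = P₁(V₁/V₂) = 0.726×3.18 = 2.309 bar.
Adiabatic: P₂ = P₁(V₁/V₂)^γ = 0.726×3.18^(1.31) = 3.305 bar.

adiabatic: 3.30 bar; isothermal: 2.31 bar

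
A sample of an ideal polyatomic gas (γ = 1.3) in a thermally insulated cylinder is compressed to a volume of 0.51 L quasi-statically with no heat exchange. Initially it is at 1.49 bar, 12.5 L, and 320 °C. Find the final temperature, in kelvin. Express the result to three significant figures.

Adiabatic: T₁V₁^(γ−1) = T₂V₂^(γ−1) ⇒ T₂ = T₁ (V₁/V₂)^(γ−1).
T₁ = 320 °C = 593.1 K.
T₂ = 593.1 × (12.5/0.51)^(0.3) = 1549 K.

T₂ ≈ 1550 K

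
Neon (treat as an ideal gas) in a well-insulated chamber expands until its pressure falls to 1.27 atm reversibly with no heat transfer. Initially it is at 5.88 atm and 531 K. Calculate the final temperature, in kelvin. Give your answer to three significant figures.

Adiabatic: T₂/T₁ = (P₂/P₁)^((γ−1)/γ).
For a monatomic ideal gas γ = 5/3, so (γ−1)/γ = 2/5.
T₂ = 531 × (1.27/5.88)^(2/5) = 287.7 K.

T₂ ≈ 288 K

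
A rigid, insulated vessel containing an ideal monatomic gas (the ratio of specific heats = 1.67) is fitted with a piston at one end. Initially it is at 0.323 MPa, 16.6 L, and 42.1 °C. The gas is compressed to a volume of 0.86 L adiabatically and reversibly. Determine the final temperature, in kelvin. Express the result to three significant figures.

T₂ ≈ 2290 K

Adiabatic: T₁V₁^(γ−1) = T₂V₂^(γ−1) ⇒ T₂ = T₁ (V₁/V₂)^(γ−1).
T₁ = 42.1 °C = 315.2 K.
T₂ = 315.2 × (16.6/0.86)^(0.67) = 2291 K.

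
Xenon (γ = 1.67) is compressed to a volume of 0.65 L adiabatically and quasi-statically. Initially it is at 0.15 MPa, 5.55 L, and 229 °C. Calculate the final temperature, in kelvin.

T₂ ≈ 2110 K

Adiabatic: T₁V₁^(γ−1) = T₂V₂^(γ−1) ⇒ T₂ = T₁ (V₁/V₂)^(γ−1).
T₁ = 229 °C = 502.1 K.
T₂ = 502.1 × (5.55/0.65)^(0.67) = 2113 K.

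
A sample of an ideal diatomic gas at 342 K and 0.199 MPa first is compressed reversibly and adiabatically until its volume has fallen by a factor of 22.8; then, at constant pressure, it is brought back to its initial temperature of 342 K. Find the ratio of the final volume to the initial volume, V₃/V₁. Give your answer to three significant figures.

V₃/V₁ ≈ 0.0126

For a diatomic ideal gas γ = 7/5.
Adiabatic step: V₂/V₁ = 0.04386; T₂ = T₁·22.8^(2/5) = 1195 K.
Isobaric step: V₃/V₂ = T₃/T₂ = 342/1195.
V₃/V₁ = (V₂/V₁)(V₃/V₂) = 0.04386 × (342/1195) = 0.01256.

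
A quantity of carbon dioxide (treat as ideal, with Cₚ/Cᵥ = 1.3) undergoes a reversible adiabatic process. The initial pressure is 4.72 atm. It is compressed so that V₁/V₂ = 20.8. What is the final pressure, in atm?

P₂ ≈ 244 atm

Adiabatic: P₁V₁^γ = P₂V₂^γ ⇒ P₂ = P₁ (V₁/V₂)^γ.
P₂ = 4.72 × 20.8^(1.3) = 244 atm.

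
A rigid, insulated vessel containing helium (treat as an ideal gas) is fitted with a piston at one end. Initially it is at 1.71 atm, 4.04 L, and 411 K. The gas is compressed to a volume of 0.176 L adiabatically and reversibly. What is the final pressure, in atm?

P₂ ≈ 317 atm

Adiabatic: P₁V₁^γ = P₂V₂^γ ⇒ P₂ = P₁ (V₁/V₂)^γ.
γ = 5/3 for a monatomic ideal gas.
P₂ = 1.71 × (4.04/0.176)^(5/3) = 317 atm.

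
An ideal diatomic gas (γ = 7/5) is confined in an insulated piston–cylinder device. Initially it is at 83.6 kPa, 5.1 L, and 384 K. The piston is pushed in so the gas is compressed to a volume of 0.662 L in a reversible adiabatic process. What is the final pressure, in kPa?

P₂ ≈ 1460 kPa

Adiabatic: P₁V₁^γ = P₂V₂^γ ⇒ P₂ = P₁ (V₁/V₂)^γ.
P₂ = 83.6 × (5.1/0.662)^(7/5) = 1457 kPa.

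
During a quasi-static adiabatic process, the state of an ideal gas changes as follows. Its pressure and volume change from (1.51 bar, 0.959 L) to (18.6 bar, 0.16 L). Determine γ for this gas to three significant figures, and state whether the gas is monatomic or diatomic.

PV^γ = const ⇒ γ = ln(P₂/P₁) / ln(V₁/V₂).
γ = ln(18.6/1.51) / ln(0.959/0.16) = 1.402.
γ ≈ 1.40 is close to 7/5, so the gas is diatomic.

γ ≈ 1.40; diatomic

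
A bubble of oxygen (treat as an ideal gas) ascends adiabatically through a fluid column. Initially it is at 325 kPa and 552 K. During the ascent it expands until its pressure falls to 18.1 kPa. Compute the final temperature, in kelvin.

Along an adiabat T P^((1−γ)/γ) is constant, so T₂ = T₁ (P₂/P₁)^((γ−1)/γ).
For a diatomic ideal gas γ = 7/5, so (γ−1)/γ = 2/7.
T₂ = 552 × (18.1/325)^(2/7) = 241.9 K.

T₂ ≈ 242 K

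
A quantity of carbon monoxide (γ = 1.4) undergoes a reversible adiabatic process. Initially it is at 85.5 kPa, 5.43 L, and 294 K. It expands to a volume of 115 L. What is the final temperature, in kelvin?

T₂ ≈ 86.7 K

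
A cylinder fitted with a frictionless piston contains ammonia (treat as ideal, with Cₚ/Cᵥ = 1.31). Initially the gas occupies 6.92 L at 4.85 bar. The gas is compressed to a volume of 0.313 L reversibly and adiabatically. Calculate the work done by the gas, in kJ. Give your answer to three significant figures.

P₂ = P₁(V₁/V₂)^γ = 4.85×(6.92/0.313)^(1.31) = 280 bar.
For a reversible adiabat, W_by_gas = (P₁V₁ − P₂V₂)/(γ−1).
W_by = (485000×0.00692 − 2.8×10^7×0.000313) / (0.31) = -17440 J.

W ≈ -17.4 kJ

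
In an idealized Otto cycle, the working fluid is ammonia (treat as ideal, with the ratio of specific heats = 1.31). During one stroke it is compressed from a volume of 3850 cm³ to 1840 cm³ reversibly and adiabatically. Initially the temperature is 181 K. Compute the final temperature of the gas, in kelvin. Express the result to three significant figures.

T₂ ≈ 228 K

For a reversible adiabat TV^(γ−1) is constant, so T₂ = T₁ (V₁/V₂)^(γ−1).
T₂ = 181 × (3850/1840)^(0.31) = 227.6 K.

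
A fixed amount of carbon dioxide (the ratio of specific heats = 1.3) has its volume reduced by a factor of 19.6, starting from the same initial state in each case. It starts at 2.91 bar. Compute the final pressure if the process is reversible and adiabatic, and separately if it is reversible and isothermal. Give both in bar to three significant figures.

Isothermal: P₂ = P₁(V₁/V₂) = 2.91×19.6 = 57.04 bar.
Adiabatic: P₂ = P₁(V₁/V₂)^γ = 2.91×19.6^(1.3) = 139.3 bar.

adiabatic: 139 bar; isothermal: 57.0 bar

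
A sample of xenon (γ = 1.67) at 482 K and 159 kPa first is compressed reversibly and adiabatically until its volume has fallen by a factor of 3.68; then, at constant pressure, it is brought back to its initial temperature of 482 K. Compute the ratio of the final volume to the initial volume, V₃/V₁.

Adiabatic step: V₂/V₁ = 0.2717; T₂ = T₁·3.68^(0.67) = 1154 K.
Isobaric step: V₃/V₂ = T₃/T₂ = 482/1154.
V₃/V₁ = (V₂/V₁)(V₃/V₂) = 0.2717 × (482/1154) = 0.1135.

V₃/V₁ ≈ 0.114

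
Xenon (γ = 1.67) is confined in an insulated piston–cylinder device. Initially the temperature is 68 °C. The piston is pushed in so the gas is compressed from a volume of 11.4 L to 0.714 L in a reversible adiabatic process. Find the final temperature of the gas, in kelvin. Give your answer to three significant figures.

For a reversible adiabat TV^(γ−1) is constant, so T₂ = T₁ (V₁/V₂)^(γ−1).
T₁ = 68 °C = 341.1 K.
T₂ = 341.1 × (11.4/0.714)^(0.67) = 2183 K.

T₂ ≈ 2180 K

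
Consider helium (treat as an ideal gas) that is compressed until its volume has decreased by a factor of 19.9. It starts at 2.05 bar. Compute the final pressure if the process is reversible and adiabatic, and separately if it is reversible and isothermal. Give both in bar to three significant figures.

For a monatomic ideal gas γ = 5/3.
Isothermal: P₂ = P₁(V₁/V₂) = 2.05×19.9 = 40.79 bar.
Adiabatic: P₂ = P₁(V₁/V₂)^γ = 2.05×19.9^(5/3) = 299.6 bar.

adiabatic: 300 bar; isothermal: 40.8 bar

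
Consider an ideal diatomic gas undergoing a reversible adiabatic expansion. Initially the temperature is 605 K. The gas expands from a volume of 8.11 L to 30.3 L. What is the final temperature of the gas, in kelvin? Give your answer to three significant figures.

For a reversible adiabat TV^(γ−1) is constant, so T₂ = T₁ (V₁/V₂)^(γ−1).
For a diatomic ideal gas γ = 7/5, so γ−1 = 2/5.
T₂ = 605 × (8.11/30.3)^(2/5) = 357.1 K.

T₂ ≈ 357 K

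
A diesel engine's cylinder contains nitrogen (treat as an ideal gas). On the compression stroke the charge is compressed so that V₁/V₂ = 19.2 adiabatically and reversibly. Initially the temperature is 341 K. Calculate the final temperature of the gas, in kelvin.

For a reversible adiabat TV^(γ−1) is constant, so T₂ = T₁ (V₁/V₂)^(γ−1).
For a diatomic ideal gas γ = 7/5, so γ−1 = 2/5.
T₂ = 341 × 19.2^(2/5) = 1112 K.

T₂ ≈ 1110 K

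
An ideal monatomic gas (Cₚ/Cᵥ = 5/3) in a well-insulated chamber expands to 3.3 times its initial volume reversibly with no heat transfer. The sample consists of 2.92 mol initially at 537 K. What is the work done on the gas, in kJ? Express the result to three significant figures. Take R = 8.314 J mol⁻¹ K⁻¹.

For a reversible adiabat TV^(γ−1) is constant, so T₂ = T₁ (V₁/V₂)^(γ−1).
T₂ = 537 × (1/3.3)^(2/3) = 242.3 K.
Q = 0, so ΔU = W_on_gas = nCᵥΔT with Cᵥ = R/(γ−1) = 12.47 J/(mol·K).
ΔU = 2.92 × 12.47 × (242.3 − 537) = -10730 J.

W ≈ -10.7 kJ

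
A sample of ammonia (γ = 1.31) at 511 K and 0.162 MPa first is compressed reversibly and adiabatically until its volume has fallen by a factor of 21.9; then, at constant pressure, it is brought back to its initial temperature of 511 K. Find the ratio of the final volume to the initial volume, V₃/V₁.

V₃/V₁ ≈ 0.0175

Adiabatic step: V₂/V₁ = 0.04566; T₂ = T₁·21.9^(0.31) = 1330 K.
Isobaric step: V₃/V₂ = T₃/T₂ = 511/1330.
V₃/V₁ = (V₂/V₁)(V₃/V₂) = 0.04566 × (511/1330) = 0.01754.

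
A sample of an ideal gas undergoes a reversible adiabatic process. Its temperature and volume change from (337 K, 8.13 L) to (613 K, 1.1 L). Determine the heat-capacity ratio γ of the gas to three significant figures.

γ ≈ 1.30

TV^(γ−1) = const ⇒ γ − 1 = ln(T₂/T₁) / ln(V₁/V₂).
γ = 1 + ln(613/337) / ln(8.13/1.1) = 1.299.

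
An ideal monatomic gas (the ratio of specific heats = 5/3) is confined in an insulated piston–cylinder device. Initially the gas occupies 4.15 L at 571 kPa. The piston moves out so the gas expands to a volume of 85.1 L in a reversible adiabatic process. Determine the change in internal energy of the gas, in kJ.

P₂ = P₁(V₁/V₂)^γ = 571×(4.15/85.1)^(5/3) = 3.717 kPa.
For a reversible adiabat, W_by_gas = (P₁V₁ − P₂V₂)/(γ−1).
W_by = (571000×0.00415 − 3717×0.0851) / (2/3) = 3080 J.
Q = 0 ⇒ ΔU = −W_by = -3080 J.

ΔU ≈ -3.08 kJ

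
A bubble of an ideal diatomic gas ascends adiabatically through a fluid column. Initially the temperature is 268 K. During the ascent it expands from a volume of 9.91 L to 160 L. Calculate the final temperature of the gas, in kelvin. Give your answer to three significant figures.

For a reversible adiabat TV^(γ−1) is constant, so T₂ = T₁ (V₁/V₂)^(γ−1).
For a diatomic ideal gas γ = 7/5, so γ−1 = 2/5.
T₂ = 268 × (9.91/160)^(2/5) = 88.09 K.

T₂ ≈ 88.1 K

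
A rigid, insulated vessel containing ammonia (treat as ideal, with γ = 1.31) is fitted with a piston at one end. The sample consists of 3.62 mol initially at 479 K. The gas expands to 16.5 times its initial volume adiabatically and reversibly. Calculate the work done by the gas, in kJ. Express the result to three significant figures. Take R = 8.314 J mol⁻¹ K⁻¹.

For a reversible adiabat TV^(γ−1) is constant, so T₂ = T₁ (V₁/V₂)^(γ−1).
T₂ = 479 × (1/16.5)^(0.31) = 200.9 K.
Q = 0, so ΔU = W_on_gas = nCᵥΔT with Cᵥ = R/(γ−1) = 26.82 J/(mol·K).
ΔU = 3.62 × 26.82 × (200.9 − 479) = -27000 J.
Work done by the gas = −ΔU = 27000 J.

W ≈ 27.0 kJ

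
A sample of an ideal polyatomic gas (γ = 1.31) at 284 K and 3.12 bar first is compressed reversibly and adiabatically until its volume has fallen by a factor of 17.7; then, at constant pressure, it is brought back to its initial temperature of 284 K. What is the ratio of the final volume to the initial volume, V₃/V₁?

V₃/V₁ ≈ 0.0232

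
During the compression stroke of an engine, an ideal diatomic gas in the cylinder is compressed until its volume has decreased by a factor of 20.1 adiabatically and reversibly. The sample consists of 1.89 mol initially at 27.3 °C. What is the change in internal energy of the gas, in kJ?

ΔU ≈ 27.4 kJ

Adiabatic: T₁V₁^(γ−1) = T₂V₂^(γ−1) ⇒ T₂ = T₁ (V₁/V₂)^(γ−1).
γ = 7/5 for a diatomic ideal gas, so γ−1 = 2/5.
T₁ = 27.3 °C = 300.4 K.
T₂ = 300.4 × 20.1^(2/5) = 997.8 K.
Q = 0, so ΔU = W_on_gas = nCᵥΔT with Cᵥ = R/(γ−1) = 20.79 J/(mol·K).
ΔU = 1.89 × 20.79 × (997.8 − 300.4) = 27400 J.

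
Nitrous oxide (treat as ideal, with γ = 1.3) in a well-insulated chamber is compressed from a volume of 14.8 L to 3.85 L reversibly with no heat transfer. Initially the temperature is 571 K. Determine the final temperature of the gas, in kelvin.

T₂ ≈ 855 K

For a reversible adiabat TV^(γ−1) is constant, so T₂ = T₁ (V₁/V₂)^(γ−1).
T₂ = 571 × (14.8/3.85)^(0.3) = 855.2 K.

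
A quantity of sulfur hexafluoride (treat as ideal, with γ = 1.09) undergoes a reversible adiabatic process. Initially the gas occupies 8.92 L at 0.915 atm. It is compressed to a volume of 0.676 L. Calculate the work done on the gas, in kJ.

W ≈ 2.40 kJ

P₂ = P₁(V₁/V₂)^γ = 0.915×(8.92/0.676)^(1.09) = 15.23 atm.
For a reversible adiabat, W_by_gas = (P₁V₁ − P₂V₂)/(γ−1).
W_by = (92710×0.00892 − 1.543×10^6×0.000676) / (0.09) = -2402 J.
W_on_gas = −W_by = 2402 J.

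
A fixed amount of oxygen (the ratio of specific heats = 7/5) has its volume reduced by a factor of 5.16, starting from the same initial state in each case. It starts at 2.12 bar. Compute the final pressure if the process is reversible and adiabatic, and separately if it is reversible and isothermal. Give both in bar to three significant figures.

Isothermal: P₂ = P₁(V₁/V₂) = 2.12×5.16 = 10.94 bar.
Adiabatic: P₂ = P₁(V₁/V₂)^γ = 2.12×5.16^(7/5) = 21.09 bar.

adiabatic: 21.1 bar; isothermal: 10.9 bar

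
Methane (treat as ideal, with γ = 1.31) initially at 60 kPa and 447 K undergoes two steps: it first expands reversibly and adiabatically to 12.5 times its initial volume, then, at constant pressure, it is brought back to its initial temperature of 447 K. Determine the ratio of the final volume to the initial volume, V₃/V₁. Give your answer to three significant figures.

V₃/V₁ ≈ 27.3

Adiabatic step: V₂/V₁ = 12.5; T₂ = T₁·(1/12.5)^(0.31) = 204.3 K.
Isobaric step: V₃/V₂ = T₃/T₂ = 447/204.3.
V₃/V₁ = (V₂/V₁)(V₃/V₂) = 12.5 × (447/204.3) = 27.35.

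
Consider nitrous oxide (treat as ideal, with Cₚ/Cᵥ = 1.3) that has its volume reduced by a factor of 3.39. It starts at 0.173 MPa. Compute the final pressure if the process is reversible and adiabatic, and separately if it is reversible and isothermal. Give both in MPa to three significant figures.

Isothermal: P₂ = P₁(V₁/V₂) = 0.173×3.39 = 0.5865 MPa.
Adiabatic: P₂ = P₁(V₁/V₂)^γ = 0.173×3.39^(1.3) = 0.8459 MPa.

adiabatic: 0.846 MPa; isothermal: 0.586 MPa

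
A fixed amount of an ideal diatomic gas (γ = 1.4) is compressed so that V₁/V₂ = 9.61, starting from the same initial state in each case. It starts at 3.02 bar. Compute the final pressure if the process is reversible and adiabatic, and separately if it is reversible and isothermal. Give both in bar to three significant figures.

adiabatic: 71.7 bar; isothermal: 29.0 bar

Isothermal: P₂ = P₁(V₁/V₂) = 3.02×9.61 = 29.02 bar.
Adiabatic: P₂ = P₁(V₁/V₂)^γ = 3.02×9.61^(1.4) = 71.75 bar.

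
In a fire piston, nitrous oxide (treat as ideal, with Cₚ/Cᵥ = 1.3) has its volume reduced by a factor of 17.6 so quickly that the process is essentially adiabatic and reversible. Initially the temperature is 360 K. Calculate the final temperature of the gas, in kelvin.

T₂ ≈ 851 K

For a reversible adiabat TV^(γ−1) is constant, so T₂ = T₁ (V₁/V₂)^(γ−1).
T₂ = 360 × 17.6^(0.3) = 851.1 K.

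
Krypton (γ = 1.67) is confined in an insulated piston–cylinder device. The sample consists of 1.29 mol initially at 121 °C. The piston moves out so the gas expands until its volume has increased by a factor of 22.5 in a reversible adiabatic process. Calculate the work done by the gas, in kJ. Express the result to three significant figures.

For a reversible adiabat TV^(γ−1) is constant, so T₂ = T₁ (V₁/V₂)^(γ−1).
T₁ = 121 °C = 394.1 K.
T₂ = 394.1 × (1/22.5)^(0.67) = 48.94 K.
Q = 0, so ΔU = W_on_gas = nCᵥΔT with Cᵥ = R/(γ−1) = 12.41 J/(mol·K).
ΔU = 1.29 × 12.41 × (48.94 − 394.1) = -5526 J.
Work done by the gas = −ΔU = 5526 J.

W ≈ 5.53 kJ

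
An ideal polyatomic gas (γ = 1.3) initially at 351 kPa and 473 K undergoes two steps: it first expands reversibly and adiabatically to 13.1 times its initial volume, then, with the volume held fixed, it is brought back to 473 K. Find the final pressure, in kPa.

P₃ ≈ 26.8 kPa

Adiabatic step (PV^γ = const): P₂ = 351×(1/13.1)^(1.3) = 12.38 kPa; T₂ = 473×(1/13.1)^(0.3) = 218.6 K.
Isochoric: P₃ = P₂(T₃/T₂) = 12.38 × (473/218.6) = 26.79 kPa.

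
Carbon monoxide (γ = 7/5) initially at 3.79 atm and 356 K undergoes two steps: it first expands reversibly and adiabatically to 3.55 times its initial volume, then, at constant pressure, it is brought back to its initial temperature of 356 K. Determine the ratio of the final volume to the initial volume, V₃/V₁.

Adiabatic step: V₂/V₁ = 3.55; T₂ = T₁·(1/3.55)^(2/5) = 214.5 K.
Isobaric step: V₃/V₂ = T₃/T₂ = 356/214.5.
V₃/V₁ = (V₂/V₁)(V₃/V₂) = 3.55 × (356/214.5) = 5.893.

V₃/V₁ ≈ 5.89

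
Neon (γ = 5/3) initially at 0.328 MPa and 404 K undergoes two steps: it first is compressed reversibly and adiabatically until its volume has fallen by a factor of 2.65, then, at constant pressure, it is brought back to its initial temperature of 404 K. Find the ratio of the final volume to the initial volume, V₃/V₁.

Adiabatic step: V₂/V₁ = 0.3774; T₂ = T₁·2.65^(2/3) = 773.7 K.
Isobaric step: V₃/V₂ = T₃/T₂ = 404/773.7.
V₃/V₁ = (V₂/V₁)(V₃/V₂) = 0.3774 × (404/773.7) = 0.1971.

V₃/V₁ ≈ 0.197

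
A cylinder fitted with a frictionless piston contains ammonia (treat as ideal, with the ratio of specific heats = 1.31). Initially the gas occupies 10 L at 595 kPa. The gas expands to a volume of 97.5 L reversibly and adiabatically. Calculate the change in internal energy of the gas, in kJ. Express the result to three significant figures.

P₂ = P₁(V₁/V₂)^γ = 595×(10/97.5)^(1.31) = 30.12 kPa.
For a reversible adiabat, W_by_gas = (P₁V₁ − P₂V₂)/(γ−1).
W_by = (595000×0.01 − 30120×0.0975) / (0.31) = 9719 J.
Q = 0 ⇒ ΔU = −W_by = -9719 J.

ΔU ≈ -9.72 kJ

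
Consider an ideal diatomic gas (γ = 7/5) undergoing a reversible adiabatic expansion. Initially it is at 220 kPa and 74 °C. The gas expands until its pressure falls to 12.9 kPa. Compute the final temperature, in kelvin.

T₂ ≈ 154 K

Along an adiabat T P^((1−γ)/γ) is constant, so T₂ = T₁ (P₂/P₁)^((γ−1)/γ).
T₁ = 74 °C = 347.1 K.
T₂ = 347.1 × (12.9/220)^(2/7) = 154.4 K.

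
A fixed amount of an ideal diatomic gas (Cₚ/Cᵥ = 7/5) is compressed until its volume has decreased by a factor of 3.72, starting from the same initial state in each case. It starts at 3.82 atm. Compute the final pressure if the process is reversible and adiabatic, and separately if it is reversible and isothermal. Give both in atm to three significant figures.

adiabatic: 24.0 atm; isothermal: 14.2 atm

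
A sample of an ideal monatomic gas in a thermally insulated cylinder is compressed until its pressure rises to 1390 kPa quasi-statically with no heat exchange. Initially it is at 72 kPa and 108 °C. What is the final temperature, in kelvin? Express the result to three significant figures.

T₂ ≈ 1250 K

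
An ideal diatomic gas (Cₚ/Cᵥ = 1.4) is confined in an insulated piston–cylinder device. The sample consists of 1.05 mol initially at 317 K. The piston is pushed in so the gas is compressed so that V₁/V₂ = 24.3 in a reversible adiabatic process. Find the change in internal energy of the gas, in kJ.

ΔU ≈ 17.9 kJ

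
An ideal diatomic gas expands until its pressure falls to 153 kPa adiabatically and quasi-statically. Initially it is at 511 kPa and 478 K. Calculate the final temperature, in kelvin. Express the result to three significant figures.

T₂ ≈ 339 K

Adiabatic: T₂/T₁ = (P₂/P₁)^((γ−1)/γ).
For a diatomic ideal gas γ = 7/5, so (γ−1)/γ = 2/7.
T₂ = 478 × (153/511)^(2/7) = 338.7 K.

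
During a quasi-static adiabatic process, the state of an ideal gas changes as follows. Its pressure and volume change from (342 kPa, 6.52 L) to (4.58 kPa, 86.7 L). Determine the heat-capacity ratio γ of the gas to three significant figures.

γ ≈ 1.67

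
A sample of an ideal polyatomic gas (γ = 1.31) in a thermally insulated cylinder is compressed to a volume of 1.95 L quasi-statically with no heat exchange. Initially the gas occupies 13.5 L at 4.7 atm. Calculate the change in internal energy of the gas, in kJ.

P₂ = P₁(V₁/V₂)^γ = 4.7×(13.5/1.95)^(1.31) = 59.28 atm.
For a reversible adiabat, W_by_gas = (P₁V₁ − P₂V₂)/(γ−1).
W_by = (476200×0.0135 − 6.006×10^6×0.00195) / (0.31) = -17040 J.
Q = 0 ⇒ ΔU = −W_by = 17040 J.

ΔU ≈ 17.0 kJ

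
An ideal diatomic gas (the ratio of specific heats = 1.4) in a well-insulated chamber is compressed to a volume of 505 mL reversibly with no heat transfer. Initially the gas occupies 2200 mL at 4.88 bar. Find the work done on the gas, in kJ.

P₂ = P₁(V₁/V₂)^γ = 4.88×(2200/505)^(1.4) = 38.3 bar.
For a reversible adiabat, W_by_gas = (P₁V₁ − P₂V₂)/(γ−1).
W_by = (488000×0.0022 − 3.83×10^6×0.000505) / (0.4) = -2151 J.
W_on_gas = −W_by = 2151 J.

W ≈ 2.15 kJ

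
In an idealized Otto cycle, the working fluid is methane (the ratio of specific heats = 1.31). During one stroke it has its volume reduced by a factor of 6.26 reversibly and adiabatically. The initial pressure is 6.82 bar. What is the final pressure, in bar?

P₂ ≈ 75.4 bar

Adiabatic: P₁V₁^γ = P₂V₂^γ ⇒ P₂ = P₁ (V₁/V₂)^γ.
P₂ = 6.82 × 6.26^(1.31) = 75.39 bar.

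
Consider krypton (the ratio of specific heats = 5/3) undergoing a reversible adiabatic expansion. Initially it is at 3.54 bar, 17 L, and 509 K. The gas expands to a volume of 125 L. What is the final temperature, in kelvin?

T₂ ≈ 135 K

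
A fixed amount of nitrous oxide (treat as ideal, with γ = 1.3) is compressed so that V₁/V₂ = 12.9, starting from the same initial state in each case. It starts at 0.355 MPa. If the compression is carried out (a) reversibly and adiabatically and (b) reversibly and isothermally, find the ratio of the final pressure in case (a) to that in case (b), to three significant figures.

Isothermal: P_b = P₁(V₁/V₂) = 0.355×12.9.
Adiabatic: P_a = P₁(V₁/V₂)^γ = 0.355×12.9^(1.3).
P_a/P_b = (V₁/V₂)^(γ−1) = 12.9^(0.3) = 2.154.

P_adiabatic / P_isothermal ≈ 2.15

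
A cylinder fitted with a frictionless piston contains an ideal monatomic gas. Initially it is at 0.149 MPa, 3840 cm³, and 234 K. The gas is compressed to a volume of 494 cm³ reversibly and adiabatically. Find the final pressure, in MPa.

Adiabatic: P₁V₁^γ = P₂V₂^γ ⇒ P₂ = P₁ (V₁/V₂)^γ.
γ = 5/3 for a monatomic ideal gas.
P₂ = 0.149 × (3840/494)^(5/3) = 4.545 MPa.

P₂ ≈ 4.54 MPa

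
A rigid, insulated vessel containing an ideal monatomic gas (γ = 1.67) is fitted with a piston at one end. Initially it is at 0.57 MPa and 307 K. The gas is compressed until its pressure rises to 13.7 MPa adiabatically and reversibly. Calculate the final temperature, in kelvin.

Along an adiabat T P^((1−γ)/γ) is constant, so T₂ = T₁ (P₂/P₁)^((γ−1)/γ).
T₂ = 307 × (13.7/0.57)^(0.401) = 1099 K.

T₂ ≈ 1100 K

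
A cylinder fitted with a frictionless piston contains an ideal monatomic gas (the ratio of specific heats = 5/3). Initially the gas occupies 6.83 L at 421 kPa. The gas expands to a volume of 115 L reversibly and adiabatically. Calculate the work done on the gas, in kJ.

P₂ = P₁(V₁/V₂)^γ = 421×(6.83/115)^(5/3) = 3.806 kPa.
For a reversible adiabat, W_by_gas = (P₁V₁ − P₂V₂)/(γ−1).
W_by = (421000×0.00683 − 3806×0.115) / (2/3) = 3657 J.
W_on_gas = −W_by = -3657 J.

W ≈ -3.66 kJ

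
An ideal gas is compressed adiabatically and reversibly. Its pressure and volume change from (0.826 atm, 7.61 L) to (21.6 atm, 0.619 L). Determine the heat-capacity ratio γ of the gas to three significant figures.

γ ≈ 1.30

PV^γ = const ⇒ γ = ln(P₂/P₁) / ln(V₁/V₂).
γ = ln(21.6/0.826) / ln(7.61/0.619) = 1.301.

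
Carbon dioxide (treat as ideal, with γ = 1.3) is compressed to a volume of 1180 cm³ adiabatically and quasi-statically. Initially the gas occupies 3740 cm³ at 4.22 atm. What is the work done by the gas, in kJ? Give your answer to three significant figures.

P₂ = P₁(V₁/V₂)^γ = 4.22×(3740/1180)^(1.3) = 18.91 atm.
For a reversible adiabat, W_by_gas = (P₁V₁ − P₂V₂)/(γ−1).
W_by = (427600×0.00374 − 1.916×10^6×0.00118) / (0.3) = -2204 J.

W ≈ -2.20 kJ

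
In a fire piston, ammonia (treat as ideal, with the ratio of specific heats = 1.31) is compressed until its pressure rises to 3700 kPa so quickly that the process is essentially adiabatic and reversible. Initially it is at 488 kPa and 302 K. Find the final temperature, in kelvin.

Along an adiabat T P^((1−γ)/γ) is constant, so T₂ = T₁ (P₂/P₁)^((γ−1)/γ).
T₂ = 302 × (3700/488)^(0.237) = 487.8 K.

T₂ ≈ 488 K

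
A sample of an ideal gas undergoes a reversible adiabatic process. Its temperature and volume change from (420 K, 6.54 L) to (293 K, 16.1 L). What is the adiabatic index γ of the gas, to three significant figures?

γ ≈ 1.40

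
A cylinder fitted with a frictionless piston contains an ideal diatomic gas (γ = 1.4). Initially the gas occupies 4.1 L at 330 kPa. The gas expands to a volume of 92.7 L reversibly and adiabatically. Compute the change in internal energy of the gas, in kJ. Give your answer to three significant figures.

P₂ = P₁(V₁/V₂)^γ = 330×(4.1/92.7)^(1.4) = 4.193 kPa.
For a reversible adiabat, W_by_gas = (P₁V₁ − P₂V₂)/(γ−1).
W_by = (330000×0.0041 − 4193×0.0927) / (0.4) = 2411 J.
Q = 0 ⇒ ΔU = −W_by = -2411 J.

ΔU ≈ -2.41 kJ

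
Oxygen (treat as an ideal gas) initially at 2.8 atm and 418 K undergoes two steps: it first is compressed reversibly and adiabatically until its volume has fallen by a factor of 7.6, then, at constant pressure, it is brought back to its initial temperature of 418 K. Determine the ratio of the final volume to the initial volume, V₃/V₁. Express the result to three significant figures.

For a diatomic ideal gas γ = 7/5.
Adiabatic step: V₂/V₁ = 0.1316; T₂ = T₁·7.6^(2/5) = 940.8 K.
Isobaric step: V₃/V₂ = T₃/T₂ = 418/940.8.
V₃/V₁ = (V₂/V₁)(V₃/V₂) = 0.1316 × (418/940.8) = 0.05846.

V₃/V₁ ≈ 0.0585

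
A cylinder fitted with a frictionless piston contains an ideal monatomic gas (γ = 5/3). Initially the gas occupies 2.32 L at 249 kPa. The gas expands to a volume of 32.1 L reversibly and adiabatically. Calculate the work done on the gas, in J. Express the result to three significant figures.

W ≈ -716 J

P₂ = P₁(V₁/V₂)^γ = 249×(2.32/32.1)^(5/3) = 3.123 kPa.
For a reversible adiabat, W_by_gas = (P₁V₁ − P₂V₂)/(γ−1).
W_by = (249000×0.00232 − 3123×0.0321) / (2/3) = 716.2 J.
W_on_gas = −W_by = -716.2 J.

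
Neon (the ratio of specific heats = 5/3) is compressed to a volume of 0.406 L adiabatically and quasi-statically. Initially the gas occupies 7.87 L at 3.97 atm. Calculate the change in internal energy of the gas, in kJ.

ΔU ≈ 29.5 kJ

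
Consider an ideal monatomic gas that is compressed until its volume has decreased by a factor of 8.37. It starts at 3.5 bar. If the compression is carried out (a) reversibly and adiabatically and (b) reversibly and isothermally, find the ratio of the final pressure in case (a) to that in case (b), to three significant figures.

P_adiabatic / P_isothermal ≈ 4.12

For a monatomic ideal gas γ = 5/3.
Isothermal: P_b = P₁(V₁/V₂) = 3.5×8.37.
Adiabatic: P_a = P₁(V₁/V₂)^γ = 3.5×8.37^(5/3).
P_a/P_b = (V₁/V₂)^(γ−1) = 8.37^(2/3) = 4.122.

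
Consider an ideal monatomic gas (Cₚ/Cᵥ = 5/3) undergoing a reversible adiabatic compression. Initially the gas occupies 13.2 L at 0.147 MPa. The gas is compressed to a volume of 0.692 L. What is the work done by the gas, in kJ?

W ≈ -17.9 kJ

P₂ = P₁(V₁/V₂)^γ = 0.147×(13.2/0.692)^(5/3) = 20.02 MPa.
For a reversible adiabat, W_by_gas = (P₁V₁ − P₂V₂)/(γ−1).
W_by = (147000×0.0132 − 2.002×10^7×0.000692) / (2/3) = -17870 J.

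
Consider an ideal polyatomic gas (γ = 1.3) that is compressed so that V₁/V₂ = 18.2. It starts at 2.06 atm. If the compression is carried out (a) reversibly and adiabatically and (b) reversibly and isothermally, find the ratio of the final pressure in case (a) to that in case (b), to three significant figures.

Isothermal: P_b = P₁(V₁/V₂) = 2.06×18.2.
Adiabatic: P_a = P₁(V₁/V₂)^γ = 2.06×18.2^(1.3).
P_a/P_b = (V₁/V₂)^(γ−1) = 18.2^(0.3) = 2.388.

P_adiabatic / P_isothermal ≈ 2.39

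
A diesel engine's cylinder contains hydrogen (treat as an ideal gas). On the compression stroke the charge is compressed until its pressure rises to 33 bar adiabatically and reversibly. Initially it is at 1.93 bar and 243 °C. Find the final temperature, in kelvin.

T₂ ≈ 1160 K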